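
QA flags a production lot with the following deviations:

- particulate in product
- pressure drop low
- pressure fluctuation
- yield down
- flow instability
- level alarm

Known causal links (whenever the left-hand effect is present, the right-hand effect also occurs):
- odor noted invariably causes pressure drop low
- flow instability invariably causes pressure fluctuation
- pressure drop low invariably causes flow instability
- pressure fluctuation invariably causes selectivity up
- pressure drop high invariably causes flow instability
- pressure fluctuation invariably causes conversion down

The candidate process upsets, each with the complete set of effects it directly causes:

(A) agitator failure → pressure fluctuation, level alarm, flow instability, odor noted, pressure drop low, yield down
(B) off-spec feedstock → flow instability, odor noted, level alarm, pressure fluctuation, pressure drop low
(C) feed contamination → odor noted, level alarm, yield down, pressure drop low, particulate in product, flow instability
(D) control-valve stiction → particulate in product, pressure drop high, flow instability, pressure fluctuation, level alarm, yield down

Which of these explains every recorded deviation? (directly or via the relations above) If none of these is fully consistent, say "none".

C

Checking each candidate against the observations:
(A) agitator failure — particulate in product -; pressure drop low +; pressure fluctuation +; yield down +; flow instability +; level alarm +
(B) off-spec feedstock — particulate in product -; pressure drop low +; pressure fluctuation +; yield down -; flow instability +; level alarm +
(C) feed contamination — particulate in product +; pressure drop low +; pressure fluctuation + (by flow instability → pressure fluctuation); yield down +; flow instability +; level alarm +
(D) control-valve stiction — particulate in product +; pressure drop low -; pressure fluctuation +; yield down +; flow instability +; level alarm +
(C) is the only candidate with no mismatches.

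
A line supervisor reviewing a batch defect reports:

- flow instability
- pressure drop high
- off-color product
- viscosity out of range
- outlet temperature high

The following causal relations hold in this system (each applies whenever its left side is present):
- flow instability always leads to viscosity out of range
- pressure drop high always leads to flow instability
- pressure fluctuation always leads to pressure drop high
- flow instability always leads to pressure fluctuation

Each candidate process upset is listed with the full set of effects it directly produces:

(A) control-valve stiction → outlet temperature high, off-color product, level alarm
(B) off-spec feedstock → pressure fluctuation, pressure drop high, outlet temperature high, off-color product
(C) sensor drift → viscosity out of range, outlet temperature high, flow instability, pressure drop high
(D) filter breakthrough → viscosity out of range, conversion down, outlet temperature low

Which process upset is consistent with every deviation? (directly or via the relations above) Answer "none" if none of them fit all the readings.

Per-candidate check:
(A) control-valve stiction — flow instability -; pressure drop high -; off-color product +; viscosity out of range -; outlet temperature high +
(B) off-spec feedstock — accounts for every observation (flow instability via pressure drop high → flow instability)
(C) sensor drift — does not account for off-color product
(D) filter breakthrough — flow instability -; pressure drop high -; off-color product -; viscosity out of range +; outlet temperature high -
Only (B) is consistent with every observation.

B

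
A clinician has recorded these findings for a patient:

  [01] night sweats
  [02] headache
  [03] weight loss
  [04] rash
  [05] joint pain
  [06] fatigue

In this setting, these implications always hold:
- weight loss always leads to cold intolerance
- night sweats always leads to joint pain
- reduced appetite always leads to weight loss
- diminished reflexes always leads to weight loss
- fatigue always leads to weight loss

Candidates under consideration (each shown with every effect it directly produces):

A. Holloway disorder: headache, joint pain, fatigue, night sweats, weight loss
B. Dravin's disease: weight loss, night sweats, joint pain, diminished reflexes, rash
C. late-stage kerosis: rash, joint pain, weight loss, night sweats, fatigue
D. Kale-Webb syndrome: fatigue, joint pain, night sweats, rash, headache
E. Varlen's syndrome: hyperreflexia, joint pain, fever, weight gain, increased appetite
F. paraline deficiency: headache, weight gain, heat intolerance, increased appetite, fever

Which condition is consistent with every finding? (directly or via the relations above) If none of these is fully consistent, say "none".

Per-candidate check:
(A) Holloway disorder — does not account for rash
(B) Dravin's disease — night sweats ✓; headache ✗; weight loss ✓; rash ✓; joint pain ✓; fatigue ✗
(C) late-stage kerosis — does not account for headache
(D) Kale-Webb syndrome — night sweats ✓; headache ✓; weight loss ✓ (through fatigue → weight loss); rash ✓; joint pain ✓; fatigue ✓
(E) Varlen's syndrome — night sweats ✗; headache ✗; weight loss ✗; rash ✗; joint pain ✓; fatigue ✗
(F) paraline deficiency — fails on night sweats, weight loss, rash, joint pain, fatigue (predicts weight gain, not weight loss)
Only (D) is consistent with every observation.

D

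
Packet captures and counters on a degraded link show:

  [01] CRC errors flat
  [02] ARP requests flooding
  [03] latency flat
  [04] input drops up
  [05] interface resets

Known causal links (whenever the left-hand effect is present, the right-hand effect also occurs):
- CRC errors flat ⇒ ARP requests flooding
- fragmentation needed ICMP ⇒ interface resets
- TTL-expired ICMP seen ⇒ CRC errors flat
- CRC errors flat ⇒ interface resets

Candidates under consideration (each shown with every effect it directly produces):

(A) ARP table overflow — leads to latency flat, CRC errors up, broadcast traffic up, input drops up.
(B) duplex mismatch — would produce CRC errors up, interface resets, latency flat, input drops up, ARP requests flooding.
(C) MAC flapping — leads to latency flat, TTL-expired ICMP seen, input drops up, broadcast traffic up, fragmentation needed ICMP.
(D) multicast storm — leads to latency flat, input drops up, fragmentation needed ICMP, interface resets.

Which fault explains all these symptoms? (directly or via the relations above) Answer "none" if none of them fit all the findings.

Per-candidate check:
(A) ARP table overflow — CRC errors flat ✗; ARP requests flooding ✗; latency flat ✓; input drops up ✓; interface resets ✗
(B) duplex mismatch — fails on CRC errors flat (predicts CRC errors up, not CRC errors flat)
(C) MAC flapping — accounts for every observation (CRC errors flat through TTL-expired ICMP seen → CRC errors flat)
(D) multicast storm — does not account for CRC errors flat, ARP requests flooding
(C) alone accounts for all the evidence.

C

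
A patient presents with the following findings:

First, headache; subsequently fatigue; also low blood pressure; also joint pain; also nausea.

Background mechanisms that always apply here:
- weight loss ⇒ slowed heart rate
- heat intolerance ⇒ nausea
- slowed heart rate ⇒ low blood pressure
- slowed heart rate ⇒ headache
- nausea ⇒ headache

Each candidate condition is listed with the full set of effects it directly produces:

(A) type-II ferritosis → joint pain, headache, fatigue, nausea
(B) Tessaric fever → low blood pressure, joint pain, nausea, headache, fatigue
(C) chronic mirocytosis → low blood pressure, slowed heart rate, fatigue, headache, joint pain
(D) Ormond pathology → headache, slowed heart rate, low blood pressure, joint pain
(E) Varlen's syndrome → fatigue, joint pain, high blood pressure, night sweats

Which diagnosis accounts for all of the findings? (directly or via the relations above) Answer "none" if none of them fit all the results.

B

Per-candidate check:
(A) type-II ferritosis — does not account for low blood pressure
(B) Tessaric fever — accounts for every observation
(C) chronic mirocytosis — does not account for nausea
(D) Ormond pathology — headache match; fatigue miss; low blood pressure match; joint pain match; nausea miss
(E) Varlen's syndrome — fails on headache, low blood pressure, nausea (predicts high blood pressure, not low blood pressure)
(B) alone accounts for all the evidence.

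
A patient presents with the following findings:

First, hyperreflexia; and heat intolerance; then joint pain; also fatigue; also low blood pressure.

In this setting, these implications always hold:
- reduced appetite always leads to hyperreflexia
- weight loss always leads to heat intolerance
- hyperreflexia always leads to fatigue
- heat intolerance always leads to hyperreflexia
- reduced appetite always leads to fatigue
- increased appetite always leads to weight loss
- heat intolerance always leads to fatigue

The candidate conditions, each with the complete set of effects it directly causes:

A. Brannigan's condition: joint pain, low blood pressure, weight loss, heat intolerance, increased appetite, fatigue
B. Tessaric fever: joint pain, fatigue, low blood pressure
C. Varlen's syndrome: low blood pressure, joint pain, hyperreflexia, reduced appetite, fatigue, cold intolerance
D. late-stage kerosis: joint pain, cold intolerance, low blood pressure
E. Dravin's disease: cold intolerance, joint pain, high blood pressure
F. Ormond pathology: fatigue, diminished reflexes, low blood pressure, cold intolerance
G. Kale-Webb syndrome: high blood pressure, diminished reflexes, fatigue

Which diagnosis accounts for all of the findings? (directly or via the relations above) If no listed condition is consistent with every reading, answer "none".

For each candidate, compare predicted effects to what was observed:
(A) Brannigan's condition — accounts for every observation (hyperreflexia through heat intolerance → hyperreflexia)
(B) Tessaric fever — does not account for hyperreflexia, heat intolerance
(C) Varlen's syndrome — fails on heat intolerance (predicts cold intolerance, not heat intolerance)
(D) late-stage kerosis — fails on hyperreflexia, heat intolerance, fatigue (predicts cold intolerance, not heat intolerance)
(E) Dravin's disease — hyperreflexia ✗; heat intolerance ✗; joint pain ✓; fatigue ✗; low blood pressure ✗
(F) Ormond pathology — hyperreflexia ✗; heat intolerance ✗; joint pain ✗; fatigue ✓; low blood pressure ✓
(G) Kale-Webb syndrome — fails on hyperreflexia, heat intolerance, joint pain, low blood pressure (predicts diminished reflexes, not hyperreflexia; predicts high blood pressure, not low blood pressure)
(A) is the only candidate with no mismatches.

A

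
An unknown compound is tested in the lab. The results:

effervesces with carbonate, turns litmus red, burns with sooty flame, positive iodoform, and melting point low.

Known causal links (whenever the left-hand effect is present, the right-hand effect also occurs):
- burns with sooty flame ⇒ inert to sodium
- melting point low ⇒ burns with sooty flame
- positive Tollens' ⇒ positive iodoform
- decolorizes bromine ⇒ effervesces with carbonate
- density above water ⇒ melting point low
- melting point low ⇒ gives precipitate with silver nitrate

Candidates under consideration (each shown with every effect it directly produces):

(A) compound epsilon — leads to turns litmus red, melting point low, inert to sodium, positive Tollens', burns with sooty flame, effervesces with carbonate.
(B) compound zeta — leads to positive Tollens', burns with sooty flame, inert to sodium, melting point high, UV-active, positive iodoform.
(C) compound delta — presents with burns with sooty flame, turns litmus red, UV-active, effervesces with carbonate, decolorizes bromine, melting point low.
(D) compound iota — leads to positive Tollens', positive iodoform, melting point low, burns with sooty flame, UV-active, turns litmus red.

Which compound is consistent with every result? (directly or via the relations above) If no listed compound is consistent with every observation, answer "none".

A

For each candidate, compare predicted effects to what was observed:
(A) compound epsilon — effervesces with carbonate yes; turns litmus red yes; burns with sooty flame yes; positive iodoform yes (via positive Tollens' → positive iodoform); melting point low yes
(B) compound zeta — effervesces with carbonate NO; turns litmus red NO; burns with sooty flame yes; positive iodoform yes; melting point low NO
(C) compound delta — does not account for positive iodoform
(D) compound iota — effervesces with carbonate NO; turns litmus red yes; burns with sooty flame yes; positive iodoform yes; melting point low yes
(A) is the only candidate with no mismatches.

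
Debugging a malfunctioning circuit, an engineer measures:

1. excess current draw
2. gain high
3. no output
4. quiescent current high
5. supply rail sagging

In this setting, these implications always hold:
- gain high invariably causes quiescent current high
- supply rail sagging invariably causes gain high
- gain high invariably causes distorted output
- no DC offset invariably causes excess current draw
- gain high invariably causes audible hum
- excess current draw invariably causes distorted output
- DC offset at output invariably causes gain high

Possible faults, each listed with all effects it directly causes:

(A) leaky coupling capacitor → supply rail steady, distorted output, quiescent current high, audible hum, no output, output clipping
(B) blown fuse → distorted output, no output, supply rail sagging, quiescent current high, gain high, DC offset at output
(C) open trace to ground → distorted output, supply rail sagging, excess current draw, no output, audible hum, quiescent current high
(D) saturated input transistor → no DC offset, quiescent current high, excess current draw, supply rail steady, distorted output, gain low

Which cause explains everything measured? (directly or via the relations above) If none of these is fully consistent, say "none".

C

For each candidate, compare predicted effects to what was observed:
(A) leaky coupling capacitor — fails on excess current draw, gain high, supply rail sagging (predicts supply rail steady, not supply rail sagging)
(B) blown fuse — excess current draw miss; gain high match; no output match; quiescent current high match; supply rail sagging match
(C) open trace to ground — accounts for every observation (gain high via supply rail sagging → gain high)
(D) saturated input transistor — excess current draw match; gain high miss; no output miss; quiescent current high match; supply rail sagging miss
(C) is the only candidate with no mismatches.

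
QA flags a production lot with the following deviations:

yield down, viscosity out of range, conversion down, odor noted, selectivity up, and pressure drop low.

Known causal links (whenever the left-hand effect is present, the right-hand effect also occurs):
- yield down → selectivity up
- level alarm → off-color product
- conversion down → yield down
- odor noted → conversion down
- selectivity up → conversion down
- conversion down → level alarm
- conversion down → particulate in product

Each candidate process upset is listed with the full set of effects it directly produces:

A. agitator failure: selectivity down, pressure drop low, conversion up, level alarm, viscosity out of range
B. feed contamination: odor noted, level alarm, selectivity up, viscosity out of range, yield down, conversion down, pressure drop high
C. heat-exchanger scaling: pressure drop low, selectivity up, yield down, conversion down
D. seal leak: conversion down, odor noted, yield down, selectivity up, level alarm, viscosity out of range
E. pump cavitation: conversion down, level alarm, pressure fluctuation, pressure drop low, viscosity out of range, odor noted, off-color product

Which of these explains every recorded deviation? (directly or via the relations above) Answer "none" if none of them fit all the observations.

Per-candidate check:
(A) agitator failure — yield down ✗; viscosity out of range ✓; conversion down ✗; odor noted ✗; selectivity up ✗; pressure drop low ✓
(B) feed contamination — fails on pressure drop low (predicts pressure drop high, not pressure drop low)
(C) heat-exchanger scaling — does not account for viscosity out of range, odor noted
(D) seal leak — does not account for pressure drop low
(E) pump cavitation — yield down ✓ (via conversion down → yield down); viscosity out of range ✓; conversion down ✓; odor noted ✓; selectivity up ✓ (via conversion down → yield down → selectivity up); pressure drop low ✓
(E) alone accounts for all the evidence.

E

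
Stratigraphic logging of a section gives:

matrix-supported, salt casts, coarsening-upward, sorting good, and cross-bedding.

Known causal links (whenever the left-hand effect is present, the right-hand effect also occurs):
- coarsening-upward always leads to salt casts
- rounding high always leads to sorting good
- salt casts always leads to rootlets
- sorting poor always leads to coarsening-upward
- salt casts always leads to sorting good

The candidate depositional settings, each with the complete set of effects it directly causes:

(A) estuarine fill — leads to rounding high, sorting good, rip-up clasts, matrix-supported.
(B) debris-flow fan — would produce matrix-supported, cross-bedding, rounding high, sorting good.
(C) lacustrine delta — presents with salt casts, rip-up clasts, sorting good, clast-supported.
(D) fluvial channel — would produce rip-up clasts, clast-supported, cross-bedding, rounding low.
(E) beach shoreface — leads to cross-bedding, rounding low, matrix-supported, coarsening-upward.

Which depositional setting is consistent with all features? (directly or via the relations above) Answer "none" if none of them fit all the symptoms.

Checking each candidate against the observations:
(A) estuarine fill — matrix-supported match; salt casts miss; coarsening-upward miss; sorting good match; cross-bedding miss
(B) debris-flow fan — does not account for salt casts, coarsening-upward
(C) lacustrine delta — fails on matrix-supported, coarsening-upward, cross-bedding (predicts clast-supported, not matrix-supported)
(D) fluvial channel — matrix-supported miss; salt casts miss; coarsening-upward miss; sorting good miss; cross-bedding match
(E) beach shoreface — matrix-supported match; salt casts match (via coarsening-upward → salt casts); coarsening-upward match; sorting good match (via coarsening-upward → salt casts → sorting good); cross-bedding match
(E) is the only candidate with no mismatches.

E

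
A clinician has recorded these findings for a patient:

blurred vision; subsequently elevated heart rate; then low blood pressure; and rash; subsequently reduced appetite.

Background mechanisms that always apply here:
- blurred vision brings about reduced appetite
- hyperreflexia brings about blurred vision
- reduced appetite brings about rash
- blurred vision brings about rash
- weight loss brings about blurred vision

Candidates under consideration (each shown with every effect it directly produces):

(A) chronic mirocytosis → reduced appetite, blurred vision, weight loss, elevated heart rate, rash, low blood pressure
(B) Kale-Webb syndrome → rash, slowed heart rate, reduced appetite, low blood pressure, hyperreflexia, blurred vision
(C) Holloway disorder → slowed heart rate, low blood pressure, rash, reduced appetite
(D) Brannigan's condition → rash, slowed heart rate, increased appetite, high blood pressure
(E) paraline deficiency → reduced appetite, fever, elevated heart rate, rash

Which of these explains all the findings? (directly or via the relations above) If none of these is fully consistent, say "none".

For each candidate, compare predicted effects to what was observed:
(A) chronic mirocytosis — accounts for every observation
(B) Kale-Webb syndrome — blurred vision yes; elevated heart rate NO; low blood pressure yes; rash yes; reduced appetite yes
(C) Holloway disorder — blurred vision NO; elevated heart rate NO; low blood pressure yes; rash yes; reduced appetite yes
(D) Brannigan's condition — blurred vision NO; elevated heart rate NO; low blood pressure NO; rash yes; reduced appetite NO
(E) paraline deficiency — blurred vision NO; elevated heart rate yes; low blood pressure NO; rash yes; reduced appetite yes
(A) is the only candidate with no mismatches.

A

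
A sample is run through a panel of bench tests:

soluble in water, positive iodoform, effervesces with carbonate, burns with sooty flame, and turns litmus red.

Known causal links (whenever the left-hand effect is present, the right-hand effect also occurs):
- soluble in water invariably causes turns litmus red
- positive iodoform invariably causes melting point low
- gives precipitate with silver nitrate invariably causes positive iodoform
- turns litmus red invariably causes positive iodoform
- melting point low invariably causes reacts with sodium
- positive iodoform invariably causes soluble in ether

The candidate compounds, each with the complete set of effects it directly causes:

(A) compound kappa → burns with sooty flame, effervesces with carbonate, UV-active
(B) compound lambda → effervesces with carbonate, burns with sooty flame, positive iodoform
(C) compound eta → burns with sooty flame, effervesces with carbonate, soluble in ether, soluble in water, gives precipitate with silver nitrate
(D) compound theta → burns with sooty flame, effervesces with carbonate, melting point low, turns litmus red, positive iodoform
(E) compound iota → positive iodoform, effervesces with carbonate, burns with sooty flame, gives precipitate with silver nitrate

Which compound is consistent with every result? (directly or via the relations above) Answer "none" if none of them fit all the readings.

Testing each hypothesis:
(A) compound kappa — soluble in water -; positive iodoform -; effervesces with carbonate +; burns with sooty flame +; turns litmus red -
(B) compound lambda — does not account for soluble in water, turns litmus red
(C) compound eta — accounts for every observation (positive iodoform by gives precipitate with silver nitrate → positive iodoform)
(D) compound theta — does not account for soluble in water
(E) compound iota — does not account for soluble in water, turns litmus red
(C) alone accounts for all the evidence.

C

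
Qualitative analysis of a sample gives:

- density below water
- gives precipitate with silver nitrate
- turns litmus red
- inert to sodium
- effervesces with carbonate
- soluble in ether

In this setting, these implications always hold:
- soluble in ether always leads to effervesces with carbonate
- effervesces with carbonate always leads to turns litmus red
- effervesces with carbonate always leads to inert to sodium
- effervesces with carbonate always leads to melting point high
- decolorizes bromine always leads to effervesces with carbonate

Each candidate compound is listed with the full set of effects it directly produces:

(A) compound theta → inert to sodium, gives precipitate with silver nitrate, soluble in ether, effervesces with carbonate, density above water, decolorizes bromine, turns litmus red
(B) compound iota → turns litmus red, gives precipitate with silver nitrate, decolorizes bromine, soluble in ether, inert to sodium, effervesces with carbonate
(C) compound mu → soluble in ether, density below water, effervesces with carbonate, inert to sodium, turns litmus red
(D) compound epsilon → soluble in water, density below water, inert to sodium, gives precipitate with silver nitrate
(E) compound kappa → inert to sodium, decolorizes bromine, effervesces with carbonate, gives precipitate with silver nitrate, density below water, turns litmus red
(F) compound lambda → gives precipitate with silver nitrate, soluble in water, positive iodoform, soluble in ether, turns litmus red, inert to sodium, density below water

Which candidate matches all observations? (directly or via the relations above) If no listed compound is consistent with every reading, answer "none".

F

Testing each hypothesis:
(A) compound theta — fails on density below water (predicts density above water, not density below water)
(B) compound iota — does not account for density below water
(C) compound mu — does not account for gives precipitate with silver nitrate
(D) compound epsilon — density below water yes; gives precipitate with silver nitrate yes; turns litmus red NO; inert to sodium yes; effervesces with carbonate NO; soluble in ether NO
(E) compound kappa — density below water yes; gives precipitate with silver nitrate yes; turns litmus red yes; inert to sodium yes; effervesces with carbonate yes; soluble in ether NO
(F) compound lambda — accounts for every observation (effervesces with carbonate through soluble in ether → effervesces with carbonate)
(F) alone accounts for all the evidence.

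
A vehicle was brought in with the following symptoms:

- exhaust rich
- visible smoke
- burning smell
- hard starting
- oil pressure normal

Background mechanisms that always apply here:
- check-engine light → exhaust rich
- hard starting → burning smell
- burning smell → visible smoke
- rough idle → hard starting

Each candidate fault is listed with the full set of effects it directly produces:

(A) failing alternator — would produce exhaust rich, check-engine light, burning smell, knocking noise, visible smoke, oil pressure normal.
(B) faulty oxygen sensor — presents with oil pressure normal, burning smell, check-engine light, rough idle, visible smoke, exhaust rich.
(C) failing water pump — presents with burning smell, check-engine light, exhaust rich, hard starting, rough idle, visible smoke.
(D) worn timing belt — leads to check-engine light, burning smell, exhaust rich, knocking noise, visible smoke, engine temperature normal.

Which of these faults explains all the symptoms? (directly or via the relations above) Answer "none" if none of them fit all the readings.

B

Testing each hypothesis:
(A) failing alternator — exhaust rich ✓; visible smoke ✓; burning smell ✓; hard starting ✗; oil pressure normal ✓
(B) faulty oxygen sensor — accounts for every observation (hard starting by rough idle → hard starting)
(C) failing water pump — does not account for oil pressure normal
(D) worn timing belt — does not account for hard starting, oil pressure normal
(B) alone accounts for all the evidence.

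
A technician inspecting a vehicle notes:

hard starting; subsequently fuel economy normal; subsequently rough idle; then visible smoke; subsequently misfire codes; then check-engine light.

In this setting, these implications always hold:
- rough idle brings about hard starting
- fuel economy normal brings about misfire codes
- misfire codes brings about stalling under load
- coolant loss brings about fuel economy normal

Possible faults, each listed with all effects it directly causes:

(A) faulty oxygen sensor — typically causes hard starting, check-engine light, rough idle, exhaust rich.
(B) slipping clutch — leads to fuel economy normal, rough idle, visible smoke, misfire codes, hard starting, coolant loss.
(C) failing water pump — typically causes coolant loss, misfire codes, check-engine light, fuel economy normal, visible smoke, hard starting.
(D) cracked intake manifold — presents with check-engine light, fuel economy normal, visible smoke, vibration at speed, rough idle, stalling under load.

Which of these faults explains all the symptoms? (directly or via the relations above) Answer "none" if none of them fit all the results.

D

Testing each hypothesis:
(A) faulty oxygen sensor — does not account for fuel economy normal, visible smoke, misfire codes
(B) slipping clutch — does not account for check-engine light
(C) failing water pump — does not account for rough idle
(D) cracked intake manifold — accounts for every observation (hard starting by rough idle → hard starting)
(D) is the only candidate with no mismatches.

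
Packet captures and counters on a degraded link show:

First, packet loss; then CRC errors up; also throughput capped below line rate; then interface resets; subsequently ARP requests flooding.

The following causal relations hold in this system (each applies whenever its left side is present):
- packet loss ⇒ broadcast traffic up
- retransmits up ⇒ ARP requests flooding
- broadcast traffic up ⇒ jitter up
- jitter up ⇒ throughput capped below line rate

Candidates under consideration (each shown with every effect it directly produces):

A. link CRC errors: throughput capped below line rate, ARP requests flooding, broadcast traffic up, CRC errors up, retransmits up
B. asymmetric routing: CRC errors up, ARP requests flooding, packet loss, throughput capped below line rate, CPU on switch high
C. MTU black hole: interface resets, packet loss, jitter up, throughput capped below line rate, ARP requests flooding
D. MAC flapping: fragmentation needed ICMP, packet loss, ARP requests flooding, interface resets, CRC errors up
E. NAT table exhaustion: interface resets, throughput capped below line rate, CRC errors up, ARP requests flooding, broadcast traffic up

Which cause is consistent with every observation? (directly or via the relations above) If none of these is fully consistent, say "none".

Testing each hypothesis:
(A) link CRC errors — does not account for packet loss, interface resets
(B) asymmetric routing — does not account for interface resets
(C) MTU black hole — packet loss match; CRC errors up miss; throughput capped below line rate match; interface resets match; ARP requests flooding match
(D) MAC flapping — accounts for every observation (throughput capped below line rate via packet loss → broadcast traffic up → jitter up → throughput capped below line rate)
(E) NAT table exhaustion — packet loss miss; CRC errors up match; throughput capped below line rate match; interface resets match; ARP requests flooding match
(D) alone accounts for all the evidence.

D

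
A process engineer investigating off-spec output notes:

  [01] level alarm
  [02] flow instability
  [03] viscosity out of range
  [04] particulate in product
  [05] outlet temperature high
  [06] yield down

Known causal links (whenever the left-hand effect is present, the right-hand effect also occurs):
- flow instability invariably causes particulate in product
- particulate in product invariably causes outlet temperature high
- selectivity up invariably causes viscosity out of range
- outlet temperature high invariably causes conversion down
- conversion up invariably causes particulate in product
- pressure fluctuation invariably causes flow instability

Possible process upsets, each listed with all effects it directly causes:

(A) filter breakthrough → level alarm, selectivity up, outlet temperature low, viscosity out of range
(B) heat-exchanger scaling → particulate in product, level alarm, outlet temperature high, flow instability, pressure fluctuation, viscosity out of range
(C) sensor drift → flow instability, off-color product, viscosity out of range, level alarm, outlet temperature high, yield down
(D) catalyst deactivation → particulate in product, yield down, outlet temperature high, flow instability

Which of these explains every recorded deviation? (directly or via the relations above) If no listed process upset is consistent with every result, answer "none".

C

Per-candidate check:
(A) filter breakthrough — level alarm match; flow instability miss; viscosity out of range match; particulate in product miss; outlet temperature high miss; yield down miss
(B) heat-exchanger scaling — level alarm match; flow instability match; viscosity out of range match; particulate in product match; outlet temperature high match; yield down miss
(C) sensor drift — accounts for every observation (particulate in product through flow instability → particulate in product)
(D) catalyst deactivation — level alarm miss; flow instability match; viscosity out of range miss; particulate in product match; outlet temperature high match; yield down match
(C) alone accounts for all the evidence.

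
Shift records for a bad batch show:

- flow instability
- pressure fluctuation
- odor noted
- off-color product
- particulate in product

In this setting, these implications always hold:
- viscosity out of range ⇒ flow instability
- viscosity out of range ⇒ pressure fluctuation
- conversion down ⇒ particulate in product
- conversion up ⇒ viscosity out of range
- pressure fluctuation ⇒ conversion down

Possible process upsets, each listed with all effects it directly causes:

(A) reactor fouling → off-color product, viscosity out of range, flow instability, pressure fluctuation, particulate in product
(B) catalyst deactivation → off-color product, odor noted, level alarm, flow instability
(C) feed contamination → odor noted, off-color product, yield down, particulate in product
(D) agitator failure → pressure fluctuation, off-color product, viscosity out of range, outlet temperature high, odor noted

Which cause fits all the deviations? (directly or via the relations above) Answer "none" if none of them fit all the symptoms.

Testing each hypothesis:
(A) reactor fouling — flow instability yes; pressure fluctuation yes; odor noted NO; off-color product yes; particulate in product yes
(B) catalyst deactivation — does not account for pressure fluctuation, particulate in product
(C) feed contamination — flow instability NO; pressure fluctuation NO; odor noted yes; off-color product yes; particulate in product yes
(D) agitator failure — accounts for every observation (flow instability via viscosity out of range → flow instability)
Only (D) is consistent with every observation.

D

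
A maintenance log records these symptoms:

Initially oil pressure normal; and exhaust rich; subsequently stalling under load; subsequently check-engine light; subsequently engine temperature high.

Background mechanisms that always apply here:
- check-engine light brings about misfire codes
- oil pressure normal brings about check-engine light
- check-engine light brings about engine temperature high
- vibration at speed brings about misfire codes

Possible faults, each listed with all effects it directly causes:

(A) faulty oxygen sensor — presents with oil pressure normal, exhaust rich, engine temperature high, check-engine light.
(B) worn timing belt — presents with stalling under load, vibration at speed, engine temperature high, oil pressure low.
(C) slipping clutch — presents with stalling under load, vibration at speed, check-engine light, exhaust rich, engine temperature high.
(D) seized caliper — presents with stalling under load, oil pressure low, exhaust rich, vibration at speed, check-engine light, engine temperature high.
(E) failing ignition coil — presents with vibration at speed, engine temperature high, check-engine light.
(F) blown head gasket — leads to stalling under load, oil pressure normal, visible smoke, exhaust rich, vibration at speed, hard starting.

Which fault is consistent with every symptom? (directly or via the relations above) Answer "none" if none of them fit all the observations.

F

Per-candidate check:
(A) faulty oxygen sensor — oil pressure normal ✓; exhaust rich ✓; stalling under load ✗; check-engine light ✓; engine temperature high ✓
(B) worn timing belt — oil pressure normal ✗; exhaust rich ✗; stalling under load ✓; check-engine light ✗; engine temperature high ✓
(C) slipping clutch — oil pressure normal ✗; exhaust rich ✓; stalling under load ✓; check-engine light ✓; engine temperature high ✓
(D) seized caliper — oil pressure normal ✗; exhaust rich ✓; stalling under load ✓; check-engine light ✓; engine temperature high ✓
(E) failing ignition coil — oil pressure normal ✗; exhaust rich ✗; stalling under load ✗; check-engine light ✓; engine temperature high ✓
(F) blown head gasket — accounts for every observation (check-engine light via oil pressure normal → check-engine light)
Only (F) is consistent with every observation.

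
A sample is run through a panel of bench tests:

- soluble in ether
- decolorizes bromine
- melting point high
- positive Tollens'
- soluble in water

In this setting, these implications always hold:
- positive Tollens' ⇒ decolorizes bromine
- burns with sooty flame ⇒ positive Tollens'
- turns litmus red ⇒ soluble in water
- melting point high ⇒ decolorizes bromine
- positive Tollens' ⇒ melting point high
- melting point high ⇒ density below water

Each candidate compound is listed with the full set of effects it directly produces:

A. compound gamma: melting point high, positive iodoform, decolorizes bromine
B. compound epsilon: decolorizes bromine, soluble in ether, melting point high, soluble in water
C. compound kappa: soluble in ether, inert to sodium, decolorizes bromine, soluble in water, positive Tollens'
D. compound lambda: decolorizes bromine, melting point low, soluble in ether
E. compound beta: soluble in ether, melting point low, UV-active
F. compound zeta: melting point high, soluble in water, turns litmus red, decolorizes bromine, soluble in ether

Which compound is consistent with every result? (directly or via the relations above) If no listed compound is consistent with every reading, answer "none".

C

For each candidate, compare predicted effects to what was observed:
(A) compound gamma — soluble in ether -; decolorizes bromine +; melting point high +; positive Tollens' -; soluble in water -
(B) compound epsilon — does not account for positive Tollens'
(C) compound kappa — accounts for every observation (melting point high via positive Tollens' → melting point high)
(D) compound lambda — fails on melting point high, positive Tollens', soluble in water (predicts melting point low, not melting point high)
(E) compound beta — soluble in ether +; decolorizes bromine -; melting point high -; positive Tollens' -; soluble in water -
(F) compound zeta — soluble in ether +; decolorizes bromine +; melting point high +; positive Tollens' -; soluble in water +
(C) alone accounts for all the evidence.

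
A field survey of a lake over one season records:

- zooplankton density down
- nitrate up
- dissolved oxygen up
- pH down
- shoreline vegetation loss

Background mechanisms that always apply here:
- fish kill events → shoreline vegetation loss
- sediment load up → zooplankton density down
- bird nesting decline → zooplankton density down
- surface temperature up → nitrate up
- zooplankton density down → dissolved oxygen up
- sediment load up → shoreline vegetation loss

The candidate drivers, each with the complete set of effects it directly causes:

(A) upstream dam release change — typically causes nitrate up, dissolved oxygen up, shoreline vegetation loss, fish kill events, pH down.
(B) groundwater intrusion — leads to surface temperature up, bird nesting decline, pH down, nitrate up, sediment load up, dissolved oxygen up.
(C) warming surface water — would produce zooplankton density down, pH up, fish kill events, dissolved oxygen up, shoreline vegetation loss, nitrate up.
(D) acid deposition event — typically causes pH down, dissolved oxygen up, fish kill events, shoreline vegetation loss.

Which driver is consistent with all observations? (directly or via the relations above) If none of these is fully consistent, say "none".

For each candidate, compare predicted effects to what was observed:
(A) upstream dam release change — does not account for zooplankton density down
(B) groundwater intrusion — zooplankton density down ✓ (through bird nesting decline → zooplankton density down); nitrate up ✓; dissolved oxygen up ✓; pH down ✓; shoreline vegetation loss ✓ (through sediment load up → shoreline vegetation loss)
(C) warming surface water — zooplankton density down ✓; nitrate up ✓; dissolved oxygen up ✓; pH down ✗; shoreline vegetation loss ✓
(D) acid deposition event — zooplankton density down ✗; nitrate up ✗; dissolved oxygen up ✓; pH down ✓; shoreline vegetation loss ✓
(B) alone accounts for all the evidence.

B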